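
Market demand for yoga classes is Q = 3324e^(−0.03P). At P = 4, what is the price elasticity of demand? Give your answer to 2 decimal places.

At P = 4, Q = 2948.124.
dQ/dP = −0.03·3324e^(−0.03P) = −0.03Q = -88.444.
ε = (dQ/dP)(P/Q) = (-88.444)(4/2948.124).
|ε| < 1, so demand is inelastic at this price.

-0.12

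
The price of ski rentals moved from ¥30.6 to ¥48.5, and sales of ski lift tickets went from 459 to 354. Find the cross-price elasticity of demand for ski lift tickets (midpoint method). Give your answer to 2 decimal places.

-0.57

ΔQ_x = 354 − 459 = -105; ΔP_y = 48.5 − 30.6 = 17.9.
Midpoints: P̄_y = 39.55, Q̄_x = 406.5.
ε_xy = (ΔQ_x/ΔP_y)(P̄_y/Q̄_x) = (-105/17.9)(39.55/406.5).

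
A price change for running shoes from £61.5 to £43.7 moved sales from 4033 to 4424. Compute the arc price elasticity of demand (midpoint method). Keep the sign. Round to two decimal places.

ΔQ = 4424 − 4033 = 391; ΔP = 43.7 − 61.5 = -17.8.
Midpoints: P̄ = 52.60, Q̄ = 4228.5.
ε = (ΔQ/ΔP)(P̄/Q̄) = (391/-17.8)(52.60/4228.5).

-0.27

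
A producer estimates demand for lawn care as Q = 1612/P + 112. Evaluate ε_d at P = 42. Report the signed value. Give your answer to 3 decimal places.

-0.255

At P = 42, Q = 150.381.
dQ/dP = −1612/P² = -0.914.
ε = (dQ/dP)(P/Q) = (-0.914)(42/150.381).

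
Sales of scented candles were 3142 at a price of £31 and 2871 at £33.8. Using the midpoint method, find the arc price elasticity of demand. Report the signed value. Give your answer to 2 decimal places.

ΔQ = 2871 − 3142 = -271; ΔP = 33.8 − 31 = 2.8.
Midpoints: P̄ = 32.40, Q̄ = 3006.5.
ε = (ΔQ/ΔP)(P̄/Q̄) = (-271/2.8)(32.40/3006.5).

-1.04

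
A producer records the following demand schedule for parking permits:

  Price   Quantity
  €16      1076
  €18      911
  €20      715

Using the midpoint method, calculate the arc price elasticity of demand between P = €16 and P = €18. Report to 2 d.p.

At P = 16, Q = 1076; at P = 18, Q = 911.
ΔQ = -165, ΔP = 2. Midpoints: P̄ = 17.00, Q̄ = 993.5.
ε = (ΔQ/ΔP)(P̄/Q̄) = (-165/2)(17.00/993.5).

-1.41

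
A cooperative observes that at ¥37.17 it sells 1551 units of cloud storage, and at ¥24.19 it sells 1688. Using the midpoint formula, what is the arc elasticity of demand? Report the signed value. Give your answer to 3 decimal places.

ΔQ = 1688 − 1551 = 137; ΔP = 24.19 − 37.17 = -12.98.
Midpoints: P̄ = 30.68, Q̄ = 1619.5.
ε = (ΔQ/ΔP)(P̄/Q̄) = (137/-12.98)(30.68/1619.5).

-0.200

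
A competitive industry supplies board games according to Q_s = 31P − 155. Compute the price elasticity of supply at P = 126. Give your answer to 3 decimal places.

At P = 126, Q_s = 3751.
dQ_s/dP = 31.
ε_s = (dQ_s/dP)(P/Q_s) = (31)(126/3751).

1.041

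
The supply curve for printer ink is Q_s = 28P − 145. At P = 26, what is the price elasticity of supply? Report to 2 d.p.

1.25

At P = 26, Q_s = 583.
dQ_s/dP = 28.
ε_s = (dQ_s/dP)(P/Q_s) = (28)(26/583).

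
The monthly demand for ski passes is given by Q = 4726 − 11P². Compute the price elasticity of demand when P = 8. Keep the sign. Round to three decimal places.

-0.350

At P = 8, Q = 4022.
dQ/dP = −22P = -176.
ε = (dQ/dP)(P/Q) = (-176)(8/4022).
|ε| < 1, so demand is inelastic at this price.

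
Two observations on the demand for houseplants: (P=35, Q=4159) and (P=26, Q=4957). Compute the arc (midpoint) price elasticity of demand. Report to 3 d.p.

-0.593

ΔQ = 4957 − 4159 = 798; ΔP = 26 − 35 = -9.
Midpoints: P̄ = 30.50, Q̄ = 4558.0.
ε = (ΔQ/ΔP)(P̄/Q̄) = (798/-9)(30.50/4558.0).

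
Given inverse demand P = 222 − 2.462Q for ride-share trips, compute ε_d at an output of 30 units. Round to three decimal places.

-2.006

At Q = 30, P = 222 − 2.462(30) = 148.14.
dP/dQ = −2.462, so dQ/dP = 1/(−2.462) = -0.406.
ε = (dQ/dP)(P/Q) = (-0.406)(148.14/30).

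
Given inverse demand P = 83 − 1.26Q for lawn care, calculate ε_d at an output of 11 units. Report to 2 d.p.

At Q = 11, P = 83 − 1.26(11) = 69.14.
dP/dQ = −1.26, so dQ/dP = 1/(−1.26) = -0.794.
ε = (dQ/dP)(P/Q) = (-0.794)(69.14/11).

-4.99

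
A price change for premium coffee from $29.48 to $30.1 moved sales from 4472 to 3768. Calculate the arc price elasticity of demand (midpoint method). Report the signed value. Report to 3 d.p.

-8.210

ΔQ = 3768 − 4472 = -704; ΔP = 30.1 − 29.48 = 0.62.
Midpoints: P̄ = 29.79, Q̄ = 4120.0.
ε = (ΔQ/ΔP)(P̄/Q̄) = (-704/0.62)(29.79/4120.0).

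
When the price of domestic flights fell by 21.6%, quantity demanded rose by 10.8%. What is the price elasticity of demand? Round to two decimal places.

-0.50

ε = %ΔQ / %ΔP = (10.8)/(-21.6) = -0.500.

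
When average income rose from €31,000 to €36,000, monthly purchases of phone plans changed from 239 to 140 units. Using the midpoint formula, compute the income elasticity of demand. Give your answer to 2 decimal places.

ΔQ = -99, ΔI = 5000. Midpoints: Ī = 33,500, Q̄ = 189.5.
ε_I = (ΔQ/ΔI)(Ī/Q̄) = (-99/5000)(33500/189.5).

-3.50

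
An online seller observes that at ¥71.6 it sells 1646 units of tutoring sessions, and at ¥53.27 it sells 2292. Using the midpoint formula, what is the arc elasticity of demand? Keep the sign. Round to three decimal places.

-1.118

ΔQ = 2292 − 1646 = 646; ΔP = 53.27 − 71.6 = -18.33.
Midpoints: P̄ = 62.44, Q̄ = 1969.0.
ε = (ΔQ/ΔP)(P̄/Q̄) = (646/-18.33)(62.44/1969.0).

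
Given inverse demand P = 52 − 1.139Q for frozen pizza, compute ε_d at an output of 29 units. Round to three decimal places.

At Q = 29, P = 52 − 1.139(29) = 18.97.
dP/dQ = −1.139, so dQ/dP = 1/(−1.139) = -0.878.
ε = (dQ/dP)(P/Q) = (-0.878)(18.97/29).

-0.574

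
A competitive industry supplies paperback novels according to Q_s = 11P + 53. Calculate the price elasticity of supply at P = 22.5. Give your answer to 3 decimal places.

At P = 22.5, Q_s = 300.50.
dQ_s/dP = 11.
ε_s = (dQ_s/dP)(P/Q_s) = (11)(22.5/300.50).

0.824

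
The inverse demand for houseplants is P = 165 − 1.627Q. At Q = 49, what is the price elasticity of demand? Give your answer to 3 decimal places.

At Q = 49, P = 165 − 1.627(49) = 85.28.
dP/dQ = −1.627, so dQ/dP = 1/(−1.627) = -0.615.
ε = (dQ/dP)(P/Q) = (-0.615)(85.28/49).

-1.070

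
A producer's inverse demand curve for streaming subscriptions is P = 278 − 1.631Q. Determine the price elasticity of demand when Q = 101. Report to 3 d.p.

At Q = 101, P = 278 − 1.631(101) = 113.27.
dP/dQ = −1.631, so dQ/dP = 1/(−1.631) = -0.613.
ε = (dQ/dP)(P/Q) = (-0.613)(113.27/101).

-0.688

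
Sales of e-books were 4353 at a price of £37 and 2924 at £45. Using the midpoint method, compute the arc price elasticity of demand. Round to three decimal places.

ΔQ = 2924 − 4353 = -1429; ΔP = 45 − 37 = 8.
Midpoints: P̄ = 41.00, Q̄ = 3638.5.
ε = (ΔQ/ΔP)(P̄/Q̄) = (-1429/8)(41.00/3638.5).

-2.013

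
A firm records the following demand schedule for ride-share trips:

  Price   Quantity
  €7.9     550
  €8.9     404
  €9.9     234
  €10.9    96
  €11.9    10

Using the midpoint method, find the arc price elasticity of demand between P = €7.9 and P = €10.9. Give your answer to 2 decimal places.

At P = 7.9, Q = 550; at P = 10.9, Q = 96.
ΔQ = -454, ΔP = 3.0. Midpoints: P̄ = 9.40, Q̄ = 323.0.
ε = (ΔQ/ΔP)(P̄/Q̄) = (-454/3.0)(9.40/323.0).

-4.40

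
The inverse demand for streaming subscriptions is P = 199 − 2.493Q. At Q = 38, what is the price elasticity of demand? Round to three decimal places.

-1.101

At Q = 38, P = 199 − 2.493(38) = 104.27.
dP/dQ = −2.493, so dQ/dP = 1/(−2.493) = -0.401.
ε = (dQ/dP)(P/Q) = (-0.401)(104.27/38).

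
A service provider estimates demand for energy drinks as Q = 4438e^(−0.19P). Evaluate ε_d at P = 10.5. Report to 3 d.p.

At P = 10.5, Q = 603.629.
dQ/dP = −0.19·4438e^(−0.19P) = −0.19Q = -114.689.
ε = (dQ/dP)(P/Q) = (-114.689)(10.5/603.629).

-1.995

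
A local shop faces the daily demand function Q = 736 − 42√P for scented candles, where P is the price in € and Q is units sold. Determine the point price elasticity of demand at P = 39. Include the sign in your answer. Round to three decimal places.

At P = 39, Q = 473.710.
dQ/dP = −42/(2√P) = -3.363.
ε = (dQ/dP)(P/Q) = (-3.363)(39/473.710).

-0.277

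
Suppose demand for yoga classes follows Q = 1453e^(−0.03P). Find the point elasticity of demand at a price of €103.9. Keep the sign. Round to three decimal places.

At P = 103.9, Q = 64.353.
dQ/dP = −0.03·1453e^(−0.03P) = −0.03Q = -1.931.
ε = (dQ/dP)(P/Q) = (-1.931)(103.9/64.353).

-3.117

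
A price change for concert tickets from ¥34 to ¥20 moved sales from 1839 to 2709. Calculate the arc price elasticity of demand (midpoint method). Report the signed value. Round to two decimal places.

-0.74

ΔQ = 2709 − 1839 = 870; ΔP = 20 − 34 = -14.
Midpoints: P̄ = 27.00, Q̄ = 2274.0.
ε = (ΔQ/ΔP)(P̄/Q̄) = (870/-14)(27.00/2274.0).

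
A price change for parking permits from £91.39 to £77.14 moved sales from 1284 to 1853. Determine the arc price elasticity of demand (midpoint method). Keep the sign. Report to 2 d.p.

-2.15

ΔQ = 1853 − 1284 = 569; ΔP = 77.14 − 91.39 = -14.25.
Midpoints: P̄ = 84.27, Q̄ = 1568.5.
ε = (ΔQ/ΔP)(P̄/Q̄) = (569/-14.25)(84.27/1568.5).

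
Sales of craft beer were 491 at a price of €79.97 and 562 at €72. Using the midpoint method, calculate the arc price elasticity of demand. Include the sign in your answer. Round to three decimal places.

ΔQ = 562 − 491 = 71; ΔP = 72 − 79.97 = -7.97.
Midpoints: P̄ = 75.98, Q̄ = 526.5.
ε = (ΔQ/ΔP)(P̄/Q̄) = (71/-7.97)(75.98/526.5).

-1.286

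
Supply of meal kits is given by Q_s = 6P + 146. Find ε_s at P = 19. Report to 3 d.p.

At P = 19, Q_s = 260.
dQ_s/dP = 6.
ε_s = (dQ_s/dP)(P/Q_s) = (6)(19/260).

0.438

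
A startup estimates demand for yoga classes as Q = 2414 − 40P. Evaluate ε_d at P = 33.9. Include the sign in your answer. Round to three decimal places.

-1.282

At P = 33.9, Q = 1058.
dQ/dP = −40.
ε = (dQ/dP)(P/Q) = (-40)(33.9/1058).
|ε| > 1, so demand is elastic at this price.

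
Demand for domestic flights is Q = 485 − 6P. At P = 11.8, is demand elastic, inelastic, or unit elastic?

Q = 414.200, dQ/dP = -6.
ε = (dQ/dP)(P/Q) ≈ -0.171.
|ε| = 0.17 < 1.

inelastic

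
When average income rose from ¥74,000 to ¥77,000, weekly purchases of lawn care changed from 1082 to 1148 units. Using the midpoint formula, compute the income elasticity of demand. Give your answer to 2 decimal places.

1.49

ΔQ = 66, ΔI = 3000. Midpoints: Ī = 75,500, Q̄ = 1115.0.
ε_I = (ΔQ/ΔI)(Ī/Q̄) = (66/3000)(75500/1115.0).
ε_I > 0, so the good is normal.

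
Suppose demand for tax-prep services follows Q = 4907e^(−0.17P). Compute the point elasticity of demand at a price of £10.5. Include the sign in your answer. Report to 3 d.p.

-1.785

At P = 10.5, Q = 823.380.
dQ/dP = −0.17·4907e^(−0.17P) = −0.17Q = -139.975.
ε = (dQ/dP)(P/Q) = (-139.975)(10.5/823.380).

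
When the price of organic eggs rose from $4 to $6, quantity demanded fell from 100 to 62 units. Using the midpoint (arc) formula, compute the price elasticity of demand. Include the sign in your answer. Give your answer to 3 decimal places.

ΔQ = 62 − 100 = -38; ΔP = 6 − 4 = 2.
Midpoints: P̄ = 5.00, Q̄ = 81.0.
ε = (ΔQ/ΔP)(P̄/Q̄) = (-38/2)(5.00/81.0).

-1.173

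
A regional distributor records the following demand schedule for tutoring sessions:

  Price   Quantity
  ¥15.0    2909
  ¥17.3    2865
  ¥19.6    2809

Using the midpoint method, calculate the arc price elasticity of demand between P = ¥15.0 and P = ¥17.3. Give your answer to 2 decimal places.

-0.11

At P = 15.0, Q = 2909; at P = 17.3, Q = 2865.
ΔQ = -44, ΔP = 2.3. Midpoints: P̄ = 16.15, Q̄ = 2887.0.
ε = (ΔQ/ΔP)(P̄/Q̄) = (-44/2.3)(16.15/2887.0).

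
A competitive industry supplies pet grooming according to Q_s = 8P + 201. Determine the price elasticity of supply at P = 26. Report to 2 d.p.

At P = 26, Q_s = 409.
dQ_s/dP = 8.
ε_s = (dQ_s/dP)(P/Q_s) = (8)(26/409).

0.51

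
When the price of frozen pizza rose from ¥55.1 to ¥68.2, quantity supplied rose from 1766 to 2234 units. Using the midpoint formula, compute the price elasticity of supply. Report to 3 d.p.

ΔQ = 2234 − 1766 = 468; ΔP = 68.2 − 55.1 = 13.1.
Midpoints: P̄ = 61.65, Q̄ = 2000.0.
ε_s = (ΔQ/ΔP)(P̄/Q̄) = (468/13.1)(61.65/2000.0).

1.101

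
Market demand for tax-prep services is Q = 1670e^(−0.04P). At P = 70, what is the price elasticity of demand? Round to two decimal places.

-2.80

At P = 70, Q = 101.553.
dQ/dP = −0.04·1670e^(−0.04P) = −0.04Q = -4.062.
ε = (dQ/dP)(P/Q) = (-4.062)(70/101.553).
|ε| > 1, so demand is elastic at this price.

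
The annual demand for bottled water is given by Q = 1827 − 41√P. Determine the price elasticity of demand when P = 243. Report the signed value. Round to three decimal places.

At P = 243, Q = 1187.873.
dQ/dP = −41/(2√P) = -1.315.
ε = (dQ/dP)(P/Q) = (-1.315)(243/1187.873).

-0.269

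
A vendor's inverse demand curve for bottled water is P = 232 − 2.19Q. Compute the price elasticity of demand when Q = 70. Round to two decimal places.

-0.51

At Q = 70, P = 232 − 2.19(70) = 78.70.
dP/dQ = −2.19, so dQ/dP = 1/(−2.19) = -0.457.
ε = (dQ/dP)(P/Q) = (-0.457)(78.70/70).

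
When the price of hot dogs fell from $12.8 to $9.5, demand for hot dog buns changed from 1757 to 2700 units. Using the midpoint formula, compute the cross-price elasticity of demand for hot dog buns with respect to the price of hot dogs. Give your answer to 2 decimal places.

-1.43

ΔQ_x = 2700 − 1757 = 943; ΔP_y = 9.5 − 12.8 = -3.3.
Midpoints: P̄_y = 11.15, Q̄_x = 2228.5.
ε_xy = (ΔQ_x/ΔP_y)(P̄_y/Q̄_x) = (943/-3.3)(11.15/2228.5).
ε_xy < 0, so the goods are complements.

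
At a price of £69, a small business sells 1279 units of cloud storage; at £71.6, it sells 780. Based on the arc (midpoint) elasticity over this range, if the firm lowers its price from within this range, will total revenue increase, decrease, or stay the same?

Arc ε = (-499/2.6)(70.30/1029.5) ≈ -13.106.
|ε| = 13.11 > 1, so demand is elastic. A price cut therefore raises total revenue.

increase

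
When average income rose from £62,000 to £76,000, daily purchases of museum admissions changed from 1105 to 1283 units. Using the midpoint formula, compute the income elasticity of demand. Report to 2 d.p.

ΔQ = 178, ΔI = 14000. Midpoints: Ī = 69,000, Q̄ = 1194.0.
ε_I = (ΔQ/ΔI)(Ī/Q̄) = (178/14000)(69000/1194.0).

0.73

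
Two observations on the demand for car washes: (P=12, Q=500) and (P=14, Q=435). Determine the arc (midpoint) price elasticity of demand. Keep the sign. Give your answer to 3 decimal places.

-0.904

ΔQ = 435 − 500 = -65; ΔP = 14 − 12 = 2.
Midpoints: P̄ = 13.00, Q̄ = 467.5.
ε = (ΔQ/ΔP)(P̄/Q̄) = (-65/2)(13.00/467.5).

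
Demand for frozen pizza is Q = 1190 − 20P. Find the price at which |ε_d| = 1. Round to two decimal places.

29.75

For linear demand Q = a − bP, ε = −bP/(a − bP). |ε| = 1 when bP = a − bP, i.e. P = a/(2b).
P = 1190/(2·20) = 1190/40 = 29.7500.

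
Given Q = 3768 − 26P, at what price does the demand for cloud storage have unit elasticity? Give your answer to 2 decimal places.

For linear demand Q = a − bP, ε = −bP/(a − bP). |ε| = 1 when bP = a − bP, i.e. P = a/(2b).
P = 3768/(2·26) = 3768/52 = 72.4615.

72.46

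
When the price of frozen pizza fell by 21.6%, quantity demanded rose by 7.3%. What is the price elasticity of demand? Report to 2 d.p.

-0.34

ε = %ΔQ / %ΔP = (7.3)/(-21.6) = -0.338.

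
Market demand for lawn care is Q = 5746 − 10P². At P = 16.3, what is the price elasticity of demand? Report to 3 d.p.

-1.720

At P = 16.3, Q = 3089.100.
dQ/dP = −20P = -326.
ε = (dQ/dP)(P/Q) = (-326)(16.3/3089.100).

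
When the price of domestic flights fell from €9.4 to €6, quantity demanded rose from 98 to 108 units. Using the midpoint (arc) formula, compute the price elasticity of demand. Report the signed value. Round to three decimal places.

ΔQ = 108 − 98 = 10; ΔP = 6 − 9.4 = -3.4.
Midpoints: P̄ = 7.70, Q̄ = 103.0.
ε = (ΔQ/ΔP)(P̄/Q̄) = (10/-3.4)(7.70/103.0).

-0.220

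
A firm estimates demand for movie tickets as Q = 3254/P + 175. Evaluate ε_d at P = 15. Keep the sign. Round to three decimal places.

At P = 15, Q = 391.933.
dQ/dP = −3254/P² = -14.462.
ε = (dQ/dP)(P/Q) = (-14.462)(15/391.933).

-0.553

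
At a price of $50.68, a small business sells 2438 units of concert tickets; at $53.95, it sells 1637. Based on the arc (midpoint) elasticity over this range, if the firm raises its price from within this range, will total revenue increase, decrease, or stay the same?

decrease

Arc ε = (-801/3.27)(52.31/2037.5) ≈ -6.289.
|ε| = 6.29 > 1, so demand is elastic. A price rise therefore reduces total revenue.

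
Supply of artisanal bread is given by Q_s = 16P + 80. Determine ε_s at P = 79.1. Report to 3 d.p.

0.941

At P = 79.1, Q_s = 1345.60.
dQ_s/dP = 16.
ε_s = (dQ_s/dP)(P/Q_s) = (16)(79.1/1345.60).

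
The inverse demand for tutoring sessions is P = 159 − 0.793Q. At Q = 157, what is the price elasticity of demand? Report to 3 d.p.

-0.277

At Q = 157, P = 159 − 0.793(157) = 34.50.
dP/dQ = −0.793, so dQ/dP = 1/(−0.793) = -1.261.
ε = (dQ/dP)(P/Q) = (-1.261)(34.50/157).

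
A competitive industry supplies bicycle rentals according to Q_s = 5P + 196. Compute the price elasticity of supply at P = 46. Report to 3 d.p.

At P = 46, Q_s = 426.
dQ_s/dP = 5.
ε_s = (dQ_s/dP)(P/Q_s) = (5)(46/426).

0.540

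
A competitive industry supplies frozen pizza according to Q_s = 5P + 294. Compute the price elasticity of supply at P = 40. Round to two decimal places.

0.40

At P = 40, Q_s = 494.
dQ_s/dP = 5.
ε_s = (dQ_s/dP)(P/Q_s) = (5)(40/494).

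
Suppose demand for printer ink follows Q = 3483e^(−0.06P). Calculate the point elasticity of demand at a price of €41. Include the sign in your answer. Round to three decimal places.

-2.460

At P = 41, Q = 297.570.
dQ/dP = −0.06·3483e^(−0.06P) = −0.06Q = -17.854.
ε = (dQ/dP)(P/Q) = (-17.854)(41/297.570).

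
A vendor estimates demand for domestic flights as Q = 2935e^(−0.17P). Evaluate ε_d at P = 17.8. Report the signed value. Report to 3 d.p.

-3.026

At P = 17.8, Q = 142.375.
dQ/dP = −0.17·2935e^(−0.17P) = −0.17Q = -24.204.
ε = (dQ/dP)(P/Q) = (-24.204)(17.8/142.375).
|ε| > 1, so demand is elastic at this price.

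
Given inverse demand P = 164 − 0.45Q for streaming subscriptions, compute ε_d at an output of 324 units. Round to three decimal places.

-0.125

At Q = 324, P = 164 − 0.45(324) = 18.20.
dP/dQ = −0.45, so dQ/dP = 1/(−0.45) = -2.222.
ε = (dQ/dP)(P/Q) = (-2.222)(18.20/324).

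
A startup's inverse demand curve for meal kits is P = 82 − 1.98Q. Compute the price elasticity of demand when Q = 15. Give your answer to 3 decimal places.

-1.761

At Q = 15, P = 82 − 1.98(15) = 52.30.
dP/dQ = −1.98, so dQ/dP = 1/(−1.98) = -0.505.
ε = (dQ/dP)(P/Q) = (-0.505)(52.30/15).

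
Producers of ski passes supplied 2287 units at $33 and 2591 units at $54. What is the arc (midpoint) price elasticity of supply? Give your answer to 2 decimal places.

0.26

ΔQ = 2591 − 2287 = 304; ΔP = 54 − 33 = 21.
Midpoints: P̄ = 43.50, Q̄ = 2439.0.
ε_s = (ΔQ/ΔP)(P̄/Q̄) = (304/21)(43.50/2439.0).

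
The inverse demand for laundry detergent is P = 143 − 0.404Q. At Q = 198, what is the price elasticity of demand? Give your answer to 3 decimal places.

-0.788

At Q = 198, P = 143 − 0.404(198) = 63.01.
dP/dQ = −0.404, so dQ/dP = 1/(−0.404) = -2.475.
ε = (dQ/dP)(P/Q) = (-2.475)(63.01/198).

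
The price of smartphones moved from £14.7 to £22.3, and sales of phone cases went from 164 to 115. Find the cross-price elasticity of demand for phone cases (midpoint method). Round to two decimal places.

-0.86

ΔQ_x = 115 − 164 = -49; ΔP_y = 22.3 − 14.7 = 7.6.
Midpoints: P̄_y = 18.50, Q̄_x = 139.5.
ε_xy = (ΔQ_x/ΔP_y)(P̄_y/Q̄_x) = (-49/7.6)(18.50/139.5).
ε_xy < 0, so the goods are complements.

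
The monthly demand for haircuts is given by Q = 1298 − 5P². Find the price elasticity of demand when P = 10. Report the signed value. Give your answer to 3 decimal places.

-1.253

At P = 10, Q = 798.
dQ/dP = −10P = -100.
ε = (dQ/dP)(P/Q) = (-100)(10/798).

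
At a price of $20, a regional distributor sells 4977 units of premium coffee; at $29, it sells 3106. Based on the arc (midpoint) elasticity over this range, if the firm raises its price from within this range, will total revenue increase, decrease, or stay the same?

Arc ε = (-1871/9)(24.50/4041.5) ≈ -1.260.
|ε| = 1.26 > 1, so demand is elastic. A price rise therefore reduces total revenue.

decrease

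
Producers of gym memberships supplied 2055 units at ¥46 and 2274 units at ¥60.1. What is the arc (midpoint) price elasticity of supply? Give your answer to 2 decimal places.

0.38

ΔQ = 2274 − 2055 = 219; ΔP = 60.1 − 46 = 14.1.
Midpoints: P̄ = 53.05, Q̄ = 2164.5.
ε_s = (ΔQ/ΔP)(P̄/Q̄) = (219/14.1)(53.05/2164.5).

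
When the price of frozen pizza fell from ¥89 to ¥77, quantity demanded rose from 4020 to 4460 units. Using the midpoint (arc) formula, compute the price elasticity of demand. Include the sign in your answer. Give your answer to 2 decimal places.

-0.72

ΔQ = 4460 − 4020 = 440; ΔP = 77 − 89 = -12.
Midpoints: P̄ = 83.00, Q̄ = 4240.0.
ε = (ΔQ/ΔP)(P̄/Q̄) = (440/-12)(83.00/4240.0).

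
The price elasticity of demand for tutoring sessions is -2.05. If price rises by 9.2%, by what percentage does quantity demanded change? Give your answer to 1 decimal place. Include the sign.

-18.9%

%ΔQ ≈ ε × %ΔP = (-2.05)(9.2%) = -18.86%.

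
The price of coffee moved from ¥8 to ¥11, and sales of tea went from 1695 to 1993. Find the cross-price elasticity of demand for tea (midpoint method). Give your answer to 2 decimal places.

ΔQ_x = 1993 − 1695 = 298; ΔP_y = 11 − 8 = 3.
Midpoints: P̄_y = 9.50, Q̄_x = 1844.0.
ε_xy = (ΔQ_x/ΔP_y)(P̄_y/Q̄_x) = (298/3)(9.50/1844.0).
ε_xy > 0, so the goods are substitutes.

0.51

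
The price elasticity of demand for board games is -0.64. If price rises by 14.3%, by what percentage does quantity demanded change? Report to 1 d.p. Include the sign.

-9.2%

%ΔQ ≈ ε × %ΔP = (-0.64)(14.3%) = -9.15%.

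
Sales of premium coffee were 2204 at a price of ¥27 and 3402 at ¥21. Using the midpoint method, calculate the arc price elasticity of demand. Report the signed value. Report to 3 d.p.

ΔQ = 3402 − 2204 = 1198; ΔP = 21 − 27 = -6.
Midpoints: P̄ = 24.00, Q̄ = 2803.0.
ε = (ΔQ/ΔP)(P̄/Q̄) = (1198/-6)(24.00/2803.0).

-1.710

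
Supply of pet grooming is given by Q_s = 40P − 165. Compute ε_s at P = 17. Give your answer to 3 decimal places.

1.320

At P = 17, Q_s = 515.
dQ_s/dP = 40.
ε_s = (dQ_s/dP)(P/Q_s) = (40)(17/515).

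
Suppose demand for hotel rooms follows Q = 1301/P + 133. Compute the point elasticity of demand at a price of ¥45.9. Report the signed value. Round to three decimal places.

-0.176

At P = 45.9, Q = 161.344.
dQ/dP = −1301/P² = -0.618.
ε = (dQ/dP)(P/Q) = (-0.618)(45.9/161.344).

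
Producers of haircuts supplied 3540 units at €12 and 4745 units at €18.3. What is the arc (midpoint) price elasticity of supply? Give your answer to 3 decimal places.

0.700

ΔQ = 4745 − 3540 = 1205; ΔP = 18.3 − 12 = 6.3.
Midpoints: P̄ = 15.15, Q̄ = 4142.5.
ε_s = (ΔQ/ΔP)(P̄/Q̄) = (1205/6.3)(15.15/4142.5).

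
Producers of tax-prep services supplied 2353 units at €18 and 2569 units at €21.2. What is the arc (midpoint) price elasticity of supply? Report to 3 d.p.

ΔQ = 2569 − 2353 = 216; ΔP = 21.2 − 18 = 3.2.
Midpoints: P̄ = 19.60, Q̄ = 2461.0.
ε_s = (ΔQ/ΔP)(P̄/Q̄) = (216/3.2)(19.60/2461.0).

0.538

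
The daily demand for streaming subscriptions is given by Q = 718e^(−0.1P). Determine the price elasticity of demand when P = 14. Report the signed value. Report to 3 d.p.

-1.400

At P = 14, Q = 177.057.
dQ/dP = −0.1·718e^(−0.1P) = −0.1Q = -17.706.
ε = (dQ/dP)(P/Q) = (-17.706)(14/177.057).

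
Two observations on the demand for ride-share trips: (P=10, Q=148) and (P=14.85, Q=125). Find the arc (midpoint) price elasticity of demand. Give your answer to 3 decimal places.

ΔQ = 125 − 148 = -23; ΔP = 14.85 − 10 = 4.85.
Midpoints: P̄ = 12.43, Q̄ = 136.5.
ε = (ΔQ/ΔP)(P̄/Q̄) = (-23/4.85)(12.43/136.5).

-0.432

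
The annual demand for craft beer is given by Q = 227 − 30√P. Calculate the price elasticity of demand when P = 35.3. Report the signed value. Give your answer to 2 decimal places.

At P = 35.3, Q = 48.759.
dQ/dP = −30/(2√P) = -2.525.
ε = (dQ/dP)(P/Q) = (-2.525)(35.3/48.759).
|ε| > 1, so demand is elastic at this price.

-1.83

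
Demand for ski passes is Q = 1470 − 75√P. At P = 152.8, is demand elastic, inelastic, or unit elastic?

inelastic

Q = 542.908, dQ/dP = -3.034.
ε = (dQ/dP)(P/Q) ≈ -0.854.
|ε| = 0.85 < 1.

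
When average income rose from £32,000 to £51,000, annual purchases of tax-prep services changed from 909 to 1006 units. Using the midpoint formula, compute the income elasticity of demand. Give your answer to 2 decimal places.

ΔQ = 97, ΔI = 19000. Midpoints: Ī = 41,500, Q̄ = 957.5.
ε_I = (ΔQ/ΔI)(Ī/Q̄) = (97/19000)(41500/957.5).
ε_I > 0, so the good is normal.

0.22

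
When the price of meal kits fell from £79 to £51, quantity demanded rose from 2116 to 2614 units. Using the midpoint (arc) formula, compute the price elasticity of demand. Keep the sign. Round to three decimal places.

-0.489

ΔQ = 2614 − 2116 = 498; ΔP = 51 − 79 = -28.
Midpoints: P̄ = 65.00, Q̄ = 2365.0.
ε = (ΔQ/ΔP)(P̄/Q̄) = (498/-28)(65.00/2365.0).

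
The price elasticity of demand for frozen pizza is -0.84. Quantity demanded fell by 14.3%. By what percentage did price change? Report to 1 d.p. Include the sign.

%ΔP ≈ %ΔQ / ε = (-14.3%)/(-0.84) = 17.02%.

17.0%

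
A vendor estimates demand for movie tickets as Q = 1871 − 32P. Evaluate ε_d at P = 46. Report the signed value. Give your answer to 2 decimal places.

At P = 46, Q = 399.
dQ/dP = −32.
ε = (dQ/dP)(P/Q) = (-32)(46/399).
|ε| > 1, so demand is elastic at this price.

-3.69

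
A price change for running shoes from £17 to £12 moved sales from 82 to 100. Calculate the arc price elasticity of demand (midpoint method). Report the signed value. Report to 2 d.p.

ΔQ = 100 − 82 = 18; ΔP = 12 − 17 = -5.
Midpoints: P̄ = 14.50, Q̄ = 91.0.
ε = (ΔQ/ΔP)(P̄/Q̄) = (18/-5)(14.50/91.0).

-0.57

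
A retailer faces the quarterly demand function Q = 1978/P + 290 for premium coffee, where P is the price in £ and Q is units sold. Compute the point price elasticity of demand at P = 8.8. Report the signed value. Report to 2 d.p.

-0.44

At P = 8.8, Q = 514.773.
dQ/dP = −1978/P² = -25.542.
ε = (dQ/dP)(P/Q) = (-25.542)(8.8/514.773).
|ε| < 1, so demand is inelastic at this price.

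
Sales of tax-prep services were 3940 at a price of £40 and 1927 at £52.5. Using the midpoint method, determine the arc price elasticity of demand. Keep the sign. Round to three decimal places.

ΔQ = 1927 − 3940 = -2013; ΔP = 52.5 − 40 = 12.5.
Midpoints: P̄ = 46.25, Q̄ = 2933.5.
ε = (ΔQ/ΔP)(P̄/Q̄) = (-2013/12.5)(46.25/2933.5).

-2.539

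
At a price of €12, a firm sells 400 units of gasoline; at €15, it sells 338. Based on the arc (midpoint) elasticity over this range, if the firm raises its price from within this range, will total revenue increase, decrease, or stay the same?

Arc ε = (-62/3)(13.50/369.0) ≈ -0.756.
|ε| = 0.76 < 1, so demand is inelastic. A price rise therefore raises total revenue.

increase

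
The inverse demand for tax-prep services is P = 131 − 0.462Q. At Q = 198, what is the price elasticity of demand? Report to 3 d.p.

At Q = 198, P = 131 − 0.462(198) = 39.52.
dP/dQ = −0.462, so dQ/dP = 1/(−0.462) = -2.165.
ε = (dQ/dP)(P/Q) = (-2.165)(39.52/198).

-0.432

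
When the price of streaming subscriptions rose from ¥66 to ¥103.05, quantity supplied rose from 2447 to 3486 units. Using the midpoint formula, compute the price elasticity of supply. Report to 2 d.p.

0.80

ΔQ = 3486 − 2447 = 1039; ΔP = 103.05 − 66 = 37.05.
Midpoints: P̄ = 84.53, Q̄ = 2966.5.
ε_s = (ΔQ/ΔP)(P̄/Q̄) = (1039/37.05)(84.53/2966.5).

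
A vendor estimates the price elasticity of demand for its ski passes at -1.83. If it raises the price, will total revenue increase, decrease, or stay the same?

|ε| = 1.83 > 1, so demand is elastic. A price rise therefore reduces total revenue.

decrease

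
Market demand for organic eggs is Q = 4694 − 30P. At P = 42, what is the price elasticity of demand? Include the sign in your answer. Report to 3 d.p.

-0.367

At P = 42, Q = 3434.
dQ/dP = −30.
ε = (dQ/dP)(P/Q) = (-30)(42/3434).
|ε| < 1, so demand is inelastic at this price.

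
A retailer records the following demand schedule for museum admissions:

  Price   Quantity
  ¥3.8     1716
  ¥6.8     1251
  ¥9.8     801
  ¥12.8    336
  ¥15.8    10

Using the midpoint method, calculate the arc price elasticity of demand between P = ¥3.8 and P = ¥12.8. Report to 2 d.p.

-1.24

At P = 3.8, Q = 1716; at P = 12.8, Q = 336.
ΔQ = -1380, ΔP = 9.0. Midpoints: P̄ = 8.30, Q̄ = 1026.0.
ε = (ΔQ/ΔP)(P̄/Q̄) = (-1380/9.0)(8.30/1026.0).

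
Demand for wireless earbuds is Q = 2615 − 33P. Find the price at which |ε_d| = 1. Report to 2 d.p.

For linear demand Q = a − bP, ε = −bP/(a − bP). |ε| = 1 when bP = a − bP, i.e. P = a/(2b).
P = 2615/(2·33) = 2615/66 = 39.6212.

39.62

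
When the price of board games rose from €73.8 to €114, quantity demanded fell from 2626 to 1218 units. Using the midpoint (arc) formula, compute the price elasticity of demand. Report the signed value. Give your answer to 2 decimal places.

ΔQ = 1218 − 2626 = -1408; ΔP = 114 − 73.8 = 40.2.
Midpoints: P̄ = 93.90, Q̄ = 1922.0.
ε = (ΔQ/ΔP)(P̄/Q̄) = (-1408/40.2)(93.90/1922.0).

-1.71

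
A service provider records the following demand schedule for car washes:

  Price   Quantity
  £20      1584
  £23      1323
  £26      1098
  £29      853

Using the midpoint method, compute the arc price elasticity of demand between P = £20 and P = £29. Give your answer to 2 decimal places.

At P = 20, Q = 1584; at P = 29, Q = 853.
ΔQ = -731, ΔP = 9. Midpoints: P̄ = 24.50, Q̄ = 1218.5.
ε = (ΔQ/ΔP)(P̄/Q̄) = (-731/9)(24.50/1218.5).

-1.63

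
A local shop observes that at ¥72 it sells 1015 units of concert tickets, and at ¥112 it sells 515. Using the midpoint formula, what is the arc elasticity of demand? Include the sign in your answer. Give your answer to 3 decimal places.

-1.503

ΔQ = 515 − 1015 = -500; ΔP = 112 − 72 = 40.
Midpoints: P̄ = 92.00, Q̄ = 765.0.
ε = (ΔQ/ΔP)(P̄/Q̄) = (-500/40)(92.00/765.0).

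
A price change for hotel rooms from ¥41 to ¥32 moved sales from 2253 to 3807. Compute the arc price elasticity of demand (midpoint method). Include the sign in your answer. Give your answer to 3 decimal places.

ΔQ = 3807 − 2253 = 1554; ΔP = 32 − 41 = -9.
Midpoints: P̄ = 36.50, Q̄ = 3030.0.
ε = (ΔQ/ΔP)(P̄/Q̄) = (1554/-9)(36.50/3030.0).

-2.080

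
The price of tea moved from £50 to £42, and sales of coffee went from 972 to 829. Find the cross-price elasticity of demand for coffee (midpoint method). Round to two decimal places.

0.91

ΔQ_x = 829 − 972 = -143; ΔP_y = 42 − 50 = -8.
Midpoints: P̄_y = 46.00, Q̄_x = 900.5.
ε_xy = (ΔQ_x/ΔP_y)(P̄_y/Q̄_x) = (-143/-8)(46.00/900.5).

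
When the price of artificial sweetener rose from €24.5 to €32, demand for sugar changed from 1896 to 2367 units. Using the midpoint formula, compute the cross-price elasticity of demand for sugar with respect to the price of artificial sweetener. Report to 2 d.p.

0.83

ΔQ_x = 2367 − 1896 = 471; ΔP_y = 32 − 24.5 = 7.5.
Midpoints: P̄_y = 28.25, Q̄_x = 2131.5.
ε_xy = (ΔQ_x/ΔP_y)(P̄_y/Q̄_x) = (471/7.5)(28.25/2131.5).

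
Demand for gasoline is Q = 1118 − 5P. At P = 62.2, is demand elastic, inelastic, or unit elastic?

inelastic

Q = 807, dQ/dP = -5.
ε = (dQ/dP)(P/Q) ≈ -0.385.
|ε| = 0.39 < 1.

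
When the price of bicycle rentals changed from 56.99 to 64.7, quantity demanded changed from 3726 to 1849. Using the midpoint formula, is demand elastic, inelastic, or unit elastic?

Arc ε ≈ -5.314.
|ε| = 5.31 > 1.

elastic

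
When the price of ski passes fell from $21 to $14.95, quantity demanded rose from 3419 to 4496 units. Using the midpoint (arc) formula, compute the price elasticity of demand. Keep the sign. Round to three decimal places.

-0.809

ΔQ = 4496 − 3419 = 1077; ΔP = 14.95 − 21 = -6.05.
Midpoints: P̄ = 17.98, Q̄ = 3957.5.
ε = (ΔQ/ΔP)(P̄/Q̄) = (1077/-6.05)(17.98/3957.5).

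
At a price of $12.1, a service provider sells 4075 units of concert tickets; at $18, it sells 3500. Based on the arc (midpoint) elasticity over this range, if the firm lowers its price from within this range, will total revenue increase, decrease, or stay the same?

decrease

Arc ε = (-575/5.9)(15.05/3787.5) ≈ -0.387.
|ε| = 0.39 < 1, so demand is inelastic. A price cut therefore reduces total revenue.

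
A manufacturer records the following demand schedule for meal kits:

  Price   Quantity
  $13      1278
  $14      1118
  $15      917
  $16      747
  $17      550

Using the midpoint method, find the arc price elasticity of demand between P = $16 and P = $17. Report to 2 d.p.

-5.01

At P = 16, Q = 747; at P = 17, Q = 550.
ΔQ = -197, ΔP = 1. Midpoints: P̄ = 16.50, Q̄ = 648.5.
ε = (ΔQ/ΔP)(P̄/Q̄) = (-197/1)(16.50/648.5).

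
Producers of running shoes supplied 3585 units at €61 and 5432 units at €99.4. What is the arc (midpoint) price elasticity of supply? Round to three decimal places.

0.856

ΔQ = 5432 − 3585 = 1847; ΔP = 99.4 − 61 = 38.4.
Midpoints: P̄ = 80.20, Q̄ = 4508.5.
ε_s = (ΔQ/ΔP)(P̄/Q̄) = (1847/38.4)(80.20/4508.5).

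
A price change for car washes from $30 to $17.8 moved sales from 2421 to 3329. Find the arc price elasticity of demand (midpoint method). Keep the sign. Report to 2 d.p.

-0.62

ΔQ = 3329 − 2421 = 908; ΔP = 17.8 − 30 = -12.2.
Midpoints: P̄ = 23.90, Q̄ = 2875.0.
ε = (ΔQ/ΔP)(P̄/Q̄) = (908/-12.2)(23.90/2875.0).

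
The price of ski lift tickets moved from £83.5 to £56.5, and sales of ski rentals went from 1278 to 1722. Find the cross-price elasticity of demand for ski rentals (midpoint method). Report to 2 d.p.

ΔQ_x = 1722 − 1278 = 444; ΔP_y = 56.5 − 83.5 = -27.
Midpoints: P̄_y = 70.00, Q̄_x = 1500.0.
ε_xy = (ΔQ_x/ΔP_y)(P̄_y/Q̄_x) = (444/-27)(70.00/1500.0).
ε_xy < 0, so the goods are complements.

-0.77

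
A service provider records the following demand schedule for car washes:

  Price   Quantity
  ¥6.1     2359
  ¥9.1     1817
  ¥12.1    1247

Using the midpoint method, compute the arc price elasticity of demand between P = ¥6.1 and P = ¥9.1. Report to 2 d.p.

-0.66

At P = 6.1, Q = 2359; at P = 9.1, Q = 1817.
ΔQ = -542, ΔP = 3.0. Midpoints: P̄ = 7.60, Q̄ = 2088.0.
ε = (ΔQ/ΔP)(P̄/Q̄) = (-542/3.0)(7.60/2088.0).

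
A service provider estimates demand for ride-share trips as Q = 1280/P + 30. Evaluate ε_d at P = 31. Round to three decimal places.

At P = 31, Q = 71.290.
dQ/dP = −1280/P² = -1.332.
ε = (dQ/dP)(P/Q) = (-1.332)(31/71.290).

-0.579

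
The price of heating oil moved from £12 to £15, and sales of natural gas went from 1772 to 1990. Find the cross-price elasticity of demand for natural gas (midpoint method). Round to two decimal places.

0.52

ΔQ_x = 1990 − 1772 = 218; ΔP_y = 15 − 12 = 3.
Midpoints: P̄_y = 13.50, Q̄_x = 1881.0.
ε_xy = (ΔQ_x/ΔP_y)(P̄_y/Q̄_x) = (218/3)(13.50/1881.0).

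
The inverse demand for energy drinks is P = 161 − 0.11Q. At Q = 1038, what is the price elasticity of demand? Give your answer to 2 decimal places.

-0.41

At Q = 1038, P = 161 − 0.11(1038) = 46.82.
dP/dQ = −0.11, so dQ/dP = 1/(−0.11) = -9.091.
ε = (dQ/dP)(P/Q) = (-9.091)(46.82/1038).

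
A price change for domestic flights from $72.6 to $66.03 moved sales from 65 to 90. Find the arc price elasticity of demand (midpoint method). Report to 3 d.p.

-3.403

ΔQ = 90 − 65 = 25; ΔP = 66.03 − 72.6 = -6.57.
Midpoints: P̄ = 69.31, Q̄ = 77.5.
ε = (ΔQ/ΔP)(P̄/Q̄) = (25/-6.57)(69.31/77.5).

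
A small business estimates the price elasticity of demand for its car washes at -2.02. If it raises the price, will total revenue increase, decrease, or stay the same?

|ε| = 2.02 > 1, so demand is elastic. A price rise therefore reduces total revenue.

decrease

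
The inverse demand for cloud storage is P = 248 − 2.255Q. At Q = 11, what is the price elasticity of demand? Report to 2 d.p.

-9.00

At Q = 11, P = 248 − 2.255(11) = 223.19.
dP/dQ = −2.255, so dQ/dP = 1/(−2.255) = -0.443.
ε = (dQ/dP)(P/Q) = (-0.443)(223.19/11).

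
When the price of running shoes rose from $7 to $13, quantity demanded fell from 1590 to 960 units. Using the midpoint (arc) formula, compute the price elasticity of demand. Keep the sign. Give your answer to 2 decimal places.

ΔQ = 960 − 1590 = -630; ΔP = 13 − 7 = 6.
Midpoints: P̄ = 10.00, Q̄ = 1275.0.
ε = (ΔQ/ΔP)(P̄/Q̄) = (-630/6)(10.00/1275.0).

-0.82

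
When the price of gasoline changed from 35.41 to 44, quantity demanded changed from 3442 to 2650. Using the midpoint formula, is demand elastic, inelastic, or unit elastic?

elastic

Arc ε ≈ -1.202.
|ε| = 1.20 > 1.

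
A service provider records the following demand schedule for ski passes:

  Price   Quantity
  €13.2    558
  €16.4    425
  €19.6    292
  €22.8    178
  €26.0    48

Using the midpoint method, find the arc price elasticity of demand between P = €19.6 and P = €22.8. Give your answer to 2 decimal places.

At P = 19.6, Q = 292; at P = 22.8, Q = 178.
ΔQ = -114, ΔP = 3.2. Midpoints: P̄ = 21.20, Q̄ = 235.0.
ε = (ΔQ/ΔP)(P̄/Q̄) = (-114/3.2)(21.20/235.0).

-3.21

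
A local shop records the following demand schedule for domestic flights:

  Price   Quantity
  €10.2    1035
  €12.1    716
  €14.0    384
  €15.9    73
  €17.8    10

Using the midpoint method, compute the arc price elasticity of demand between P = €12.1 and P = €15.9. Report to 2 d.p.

At P = 12.1, Q = 716; at P = 15.9, Q = 73.
ΔQ = -643, ΔP = 3.8. Midpoints: P̄ = 14.00, Q̄ = 394.5.
ε = (ΔQ/ΔP)(P̄/Q̄) = (-643/3.8)(14.00/394.5).

-6.00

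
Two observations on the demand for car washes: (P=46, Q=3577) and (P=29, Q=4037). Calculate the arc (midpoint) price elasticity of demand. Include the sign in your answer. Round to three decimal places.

-0.267

ΔQ = 4037 − 3577 = 460; ΔP = 29 − 46 = -17.
Midpoints: P̄ = 37.50, Q̄ = 3807.0.
ε = (ΔQ/ΔP)(P̄/Q̄) = (460/-17)(37.50/3807.0).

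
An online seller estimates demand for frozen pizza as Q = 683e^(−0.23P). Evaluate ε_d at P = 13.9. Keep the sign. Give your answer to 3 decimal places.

-3.197

At P = 13.9, Q = 27.924.
dQ/dP = −0.23·683e^(−0.23P) = −0.23Q = -6.423.
ε = (dQ/dP)(P/Q) = (-6.423)(13.9/27.924).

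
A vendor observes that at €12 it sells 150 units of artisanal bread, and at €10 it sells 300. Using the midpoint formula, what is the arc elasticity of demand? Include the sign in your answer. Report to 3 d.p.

-3.667

ΔQ = 300 − 150 = 150; ΔP = 10 − 12 = -2.
Midpoints: P̄ = 11.00, Q̄ = 225.0.
ε = (ΔQ/ΔP)(P̄/Q̄) = (150/-2)(11.00/225.0).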